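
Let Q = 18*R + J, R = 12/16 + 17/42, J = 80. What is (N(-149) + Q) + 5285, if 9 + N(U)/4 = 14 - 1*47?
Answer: 73049/14 ≈ 5217.8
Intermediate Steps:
R = 97/84 (R = 12*(1/16) + 17*(1/42) = ¾ + 17/42 = 97/84 ≈ 1.1548)
N(U) = -168 (N(U) = -36 + 4*(14 - 1*47) = -36 + 4*(14 - 47) = -36 + 4*(-33) = -36 - 132 = -168)
Q = 1411/14 (Q = 18*(97/84) + 80 = 291/14 + 80 = 1411/14 ≈ 100.79)
(N(-149) + Q) + 5285 = (-168 + 1411/14) + 5285 = -941/14 + 5285 = 73049/14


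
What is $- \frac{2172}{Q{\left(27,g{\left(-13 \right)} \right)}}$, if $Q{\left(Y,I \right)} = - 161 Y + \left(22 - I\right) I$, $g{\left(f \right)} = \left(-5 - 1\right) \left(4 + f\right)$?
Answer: $\frac{724}{2025} \approx 0.35753$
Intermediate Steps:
$g{\left(f \right)} = -24 - 6 f$ ($g{\left(f \right)} = - 6 \left(4 + f\right) = -24 - 6 f$)
$Q{\left(Y,I \right)} = - 161 Y + I \left(22 - I\right)$
$- \frac{2172}{Q{\left(27,g{\left(-13 \right)} \right)}} = - \frac{2172}{- \left(-24 - -78\right)^{2} - 4347 + 22 \left(-24 - -78\right)} = - \frac{2172}{- \left(-24 + 78\right)^{2} - 4347 + 22 \left(-24 + 78\right)} = - \frac{2172}{- 54^{2} - 4347 + 22 \cdot 54} = - \frac{2172}{\left(-1\right) 2916 - 4347 + 1188} = - \frac{2172}{-2916 - 4347 + 1188} = - \frac{2172}{-6075} = \left(-2172\right) \left(- \frac{1}{6075}\right) = \frac{724}{2025}$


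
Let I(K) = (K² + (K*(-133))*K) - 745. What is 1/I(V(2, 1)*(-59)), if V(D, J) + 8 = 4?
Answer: -1/7352617 ≈ -1.3601e-7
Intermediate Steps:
V(D, J) = -4 (V(D, J) = -8 + 4 = -4)
I(K) = -745 - 132*K² (I(K) = (K² + (-133*K)*K) - 745 = (K² - 133*K²) - 745 = -132*K² - 745 = -745 - 132*K²)
1/I(V(2, 1)*(-59)) = 1/(-745 - 132*(-4*(-59))²) = 1/(-745 - 132*236²) = 1/(-745 - 132*55696) = 1/(-745 - 7351872) = 1/(-7352617) = -1/7352617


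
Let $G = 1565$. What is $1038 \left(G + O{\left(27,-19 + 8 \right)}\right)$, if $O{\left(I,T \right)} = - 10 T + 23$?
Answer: $1762524$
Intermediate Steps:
$O{\left(I,T \right)} = 23 - 10 T$
$1038 \left(G + O{\left(27,-19 + 8 \right)}\right) = 1038 \left(1565 - \left(-23 + 10 \left(-19 + 8\right)\right)\right) = 1038 \left(1565 + \left(23 - -110\right)\right) = 1038 \left(1565 + \left(23 + 110\right)\right) = 1038 \left(1565 + 133\right) = 1038 \cdot 1698 = 1762524$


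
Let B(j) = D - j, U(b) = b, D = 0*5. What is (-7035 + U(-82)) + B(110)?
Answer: -7227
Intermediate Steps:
D = 0
B(j) = -j (B(j) = 0 - j = -j)
(-7035 + U(-82)) + B(110) = (-7035 - 82) - 1*110 = -7117 - 110 = -7227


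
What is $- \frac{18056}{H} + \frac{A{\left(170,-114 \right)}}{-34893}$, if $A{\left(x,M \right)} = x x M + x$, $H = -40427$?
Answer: $\frac{133813949618}{1410619311} \approx 94.862$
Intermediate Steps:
$A{\left(x,M \right)} = x + M x^{2}$ ($A{\left(x,M \right)} = x^{2} M + x = M x^{2} + x = x + M x^{2}$)
$- \frac{18056}{H} + \frac{A{\left(170,-114 \right)}}{-34893} = - \frac{18056}{-40427} + \frac{170 \left(1 - 19380\right)}{-34893} = \left(-18056\right) \left(- \frac{1}{40427}\right) + 170 \left(1 - 19380\right) \left(- \frac{1}{34893}\right) = \frac{18056}{40427} + 170 \left(-19379\right) \left(- \frac{1}{34893}\right) = \frac{18056}{40427} - - \frac{3294430}{34893} = \frac{18056}{40427} + \frac{3294430}{34893} = \frac{133813949618}{1410619311}$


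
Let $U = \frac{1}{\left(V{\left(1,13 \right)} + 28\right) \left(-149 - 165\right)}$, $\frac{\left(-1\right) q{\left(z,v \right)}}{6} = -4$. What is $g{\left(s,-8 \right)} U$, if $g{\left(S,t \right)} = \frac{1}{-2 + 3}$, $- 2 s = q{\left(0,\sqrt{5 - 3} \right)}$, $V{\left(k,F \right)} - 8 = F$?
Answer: $- \frac{1}{15386} \approx -6.4994 \cdot 10^{-5}$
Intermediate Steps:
$V{\left(k,F \right)} = 8 + F$
$q{\left(z,v \right)} = 24$ ($q{\left(z,v \right)} = \left(-6\right) \left(-4\right) = 24$)
$s = -12$ ($s = \left(- \frac{1}{2}\right) 24 = -12$)
$g{\left(S,t \right)} = 1$ ($g{\left(S,t \right)} = 1^{-1} = 1$)
$U = - \frac{1}{15386}$ ($U = \frac{1}{\left(\left(8 + 13\right) + 28\right) \left(-149 - 165\right)} = \frac{1}{\left(21 + 28\right) \left(-314\right)} = \frac{1}{49 \left(-314\right)} = \frac{1}{-15386} = - \frac{1}{15386} \approx -6.4994 \cdot 10^{-5}$)
$g{\left(s,-8 \right)} U = 1 \left(- \frac{1}{15386}\right) = - \frac{1}{15386}$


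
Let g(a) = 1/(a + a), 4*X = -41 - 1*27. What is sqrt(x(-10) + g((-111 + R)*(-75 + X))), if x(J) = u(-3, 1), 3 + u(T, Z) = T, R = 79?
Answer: I*sqrt(812521)/368 ≈ 2.4495*I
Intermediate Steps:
X = -17 (X = (-41 - 1*27)/4 = (-41 - 27)/4 = (1/4)*(-68) = -17)
u(T, Z) = -3 + T
x(J) = -6 (x(J) = -3 - 3 = -6)
g(a) = 1/(2*a)
sqrt(x(-10) + g((-111 + R)*(-75 + X))) = sqrt(-6 + 1/(2*(((-111 + 79)*(-75 - 17))))) = sqrt(-6 + 1/(2*((-32*(-92))))) = sqrt(-6 + (1/2)/2944) = sqrt(-6 + (1/2)*(1/2944)) = sqrt(-6 + 1/5888) = sqrt(-35327/5888) = I*sqrt(812521)/368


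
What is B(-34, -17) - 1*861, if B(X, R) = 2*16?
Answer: -829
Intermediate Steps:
B(X, R) = 32
B(-34, -17) - 1*861 = 32 - 1*861 = 32 - 861 = -829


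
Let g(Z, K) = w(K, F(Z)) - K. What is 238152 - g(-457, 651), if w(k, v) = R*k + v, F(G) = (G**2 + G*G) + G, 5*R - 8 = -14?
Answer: -888284/5 ≈ -1.7766e+5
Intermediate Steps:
R = -6/5 (R = 8/5 + (1/5)*(-14) = 8/5 - 14/5 = -6/5 ≈ -1.2000)
F(G) = G + 2*G**2 (F(G) = (G**2 + G**2) + G = 2*G**2 + G = G + 2*G**2)
w(k, v) = v - 6*k/5 (w(k, v) = -6*k/5 + v = v - 6*k/5)
g(Z, K) = -11*K/5 + Z*(1 + 2*Z) (g(Z, K) = (Z*(1 + 2*Z) - 6*K/5) - K = (-6*K/5 + Z*(1 + 2*Z)) - K = -11*K/5 + Z*(1 + 2*Z))
238152 - g(-457, 651) = 238152 - (-457 + 2*(-457)**2 - 11/5*651) = 238152 - (-457 + 2*208849 - 7161/5) = 238152 - (-457 + 417698 - 7161/5) = 238152 - 1*2079044/5 = 238152 - 2079044/5 = -888284/5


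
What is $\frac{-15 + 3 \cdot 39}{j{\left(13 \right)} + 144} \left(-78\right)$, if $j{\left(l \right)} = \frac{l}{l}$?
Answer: $- \frac{7956}{145} \approx -54.869$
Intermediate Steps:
$j{\left(l \right)} = 1$
$\frac{-15 + 3 \cdot 39}{j{\left(13 \right)} + 144} \left(-78\right) = \frac{-15 + 3 \cdot 39}{1 + 144} \left(-78\right) = \frac{-15 + 117}{145} \left(-78\right) = 102 \cdot \frac{1}{145} \left(-78\right) = \frac{102}{145} \left(-78\right) = - \frac{7956}{145}$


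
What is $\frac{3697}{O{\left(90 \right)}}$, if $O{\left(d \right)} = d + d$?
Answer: $\frac{3697}{180} \approx 20.539$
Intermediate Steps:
$O{\left(d \right)} = 2 d$
$\frac{3697}{O{\left(90 \right)}} = \frac{3697}{2 \cdot 90} = \frac{3697}{180}$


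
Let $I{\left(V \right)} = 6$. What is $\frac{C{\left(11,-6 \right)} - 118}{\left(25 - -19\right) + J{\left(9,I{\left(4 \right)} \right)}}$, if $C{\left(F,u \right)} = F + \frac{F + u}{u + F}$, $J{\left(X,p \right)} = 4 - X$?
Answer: $- \frac{106}{39} \approx -2.7179$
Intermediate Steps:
$C{\left(F,u \right)} = 1 + F$ ($C{\left(F,u \right)} = F + \frac{F + u}{F + u} = F + 1 = 1 + F$)
$\frac{C{\left(11,-6 \right)} - 118}{\left(25 - -19\right) + J{\left(9,I{\left(4 \right)} \right)}} = \frac{\left(1 + 11\right) - 118}{\left(25 - -19\right) + \left(4 - 9\right)} = \frac{12 - 118}{\left(25 + 19\right) + \left(4 - 9\right)} = - \frac{106}{44 - 5} = - \frac{106}{39}$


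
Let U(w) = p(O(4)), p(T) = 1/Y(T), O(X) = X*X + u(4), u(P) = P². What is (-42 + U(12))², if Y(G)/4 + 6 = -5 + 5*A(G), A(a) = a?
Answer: 626550961/355216 ≈ 1763.9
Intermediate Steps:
Y(G) = -44 + 20*G (Y(G) = -24 + 4*(-5 + 5*G) = -24 + (-20 + 20*G) = -44 + 20*G)
O(X) = 16 + X² (O(X) = X*X + 4² = X² + 16 = 16 + X²)
p(T) = 1/(-44 + 20*T)
U(w) = 1/596 (U(w) = 1/(4*(-11 + 5*(16 + 4²))) = 1/(4*(-11 + 5*(16 + 16))) = 1/(4*(-11 + 5*32)) = 1/(4*(-11 + 160)) = (¼)/149 = (¼)*(1/149) = 1/596)
(-42 + U(12))² = (-42 + 1/596)² = (-25031/596)² = 626550961/355216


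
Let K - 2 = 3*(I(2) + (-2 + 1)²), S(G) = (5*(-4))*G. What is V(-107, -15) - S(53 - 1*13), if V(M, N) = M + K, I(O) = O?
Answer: 704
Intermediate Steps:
S(G) = -20*G
K = 11 (K = 2 + 3*(2 + (-2 + 1)²) = 2 + 3*(2 + (-1)²) = 2 + 3*(2 + 1) = 2 + 3*3 = 2 + 9 = 11)
V(M, N) = 11 + M (V(M, N) = M + 11 = 11 + M)
V(-107, -15) - S(53 - 1*13) = (11 - 107) - (-20)*(53 - 1*13) = -96 - (-20)*(53 - 13) = -96 - (-20)*40 = -96 - 1*(-800) = -96 + 800 = 704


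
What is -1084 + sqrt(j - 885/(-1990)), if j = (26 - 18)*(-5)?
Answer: -1084 + I*sqrt(6265714)/398 ≈ -1084.0 + 6.2893*I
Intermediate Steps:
j = -40 (j = 8*(-5) = -40)
-1084 + sqrt(j - 885/(-1990)) = -1084 + sqrt(-40 - 885/(-1990)) = -1084 + sqrt(-40 - 885*(-1/1990)) = -1084 + sqrt(-40 + 177/398) = -1084 + sqrt(-15743/398) = -1084 + I*sqrt(6265714)/398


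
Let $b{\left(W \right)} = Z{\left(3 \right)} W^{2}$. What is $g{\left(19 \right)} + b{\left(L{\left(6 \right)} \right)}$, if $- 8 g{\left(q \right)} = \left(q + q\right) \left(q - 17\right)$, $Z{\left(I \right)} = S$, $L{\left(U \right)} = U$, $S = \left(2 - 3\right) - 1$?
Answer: $- \frac{163}{2} \approx -81.5$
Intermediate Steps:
$S = -2$ ($S = -1 - 1 = -2$)
$Z{\left(I \right)} = -2$
$b{\left(W \right)} = - 2 W^{2}$
$g{\left(q \right)} = - \frac{q \left(-17 + q\right)}{4}$ ($g{\left(q \right)} = - \frac{\left(q + q\right) \left(q - 17\right)}{8} = - \frac{2 q \left(-17 + q\right)}{8} = - \frac{q \left(-17 + q\right)}{4}$)
$g{\left(19 \right)} + b{\left(L{\left(6 \right)} \right)} = \frac{1}{4} \cdot 19 \left(17 - 19\right) - 2 \cdot 6^{2} = \frac{1}{4} \cdot 19 \left(17 - 19\right) - 72 = \frac{1}{4} \cdot 19 \left(-2\right) - 72 = - \frac{19}{2} - 72 = - \frac{163}{2}$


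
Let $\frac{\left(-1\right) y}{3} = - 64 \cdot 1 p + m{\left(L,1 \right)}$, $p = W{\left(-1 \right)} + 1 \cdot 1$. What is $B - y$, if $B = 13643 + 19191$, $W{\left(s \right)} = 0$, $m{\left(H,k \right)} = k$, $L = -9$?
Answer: $32645$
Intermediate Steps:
$p = 1$ ($p = 0 + 1 \cdot 1 = 0 + 1 = 1$)
$B = 32834$
$y = 189$ ($y = - 3 \left(- 64 \cdot 1 \cdot 1 + 1\right) = - 3 \left(\left(-64\right) 1 + 1\right) = - 3 \left(-64 + 1\right) = \left(-3\right) \left(-63\right) = 189$)
$B - y = 32834 - 189 = 32645$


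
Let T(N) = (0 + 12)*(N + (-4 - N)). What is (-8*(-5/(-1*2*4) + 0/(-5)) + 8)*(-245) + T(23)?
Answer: -783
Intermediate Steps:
T(N) = -48 (T(N) = 12*(-4) = -48)
(-8*(-5/(-1*2*4) + 0/(-5)) + 8)*(-245) + T(23) = (-8*(-5/(-1*2*4) + 0/(-5)) + 8)*(-245) - 48 = (-8*(-5/((-2*4)) + 0*(-⅕)) + 8)*(-245) - 48 = (-8*(-5/(-8) + 0) + 8)*(-245) - 48 = (-8*(-5*(-⅛) + 0) + 8)*(-245) - 48 = (-8*(5/8 + 0) + 8)*(-245) - 48 = (-8*5/8 + 8)*(-245) - 48 = (-5 + 8)*(-245) - 48 = 3*(-245) - 48 = -735 - 48 = -783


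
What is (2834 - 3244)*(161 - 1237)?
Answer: 441160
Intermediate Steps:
(2834 - 3244)*(161 - 1237) = -410*(-1076) = 441160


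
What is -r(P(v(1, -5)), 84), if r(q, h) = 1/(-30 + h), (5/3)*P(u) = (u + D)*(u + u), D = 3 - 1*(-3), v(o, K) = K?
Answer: -1/54 ≈ -0.018519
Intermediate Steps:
D = 6 (D = 3 + 3 = 6)
P(u) = 6*u*(6 + u)/5 (P(u) = 3*((u + 6)*(u + u))/5 = 3*((6 + u)*(2*u))/5 = 3*(2*u*(6 + u))/5 = 6*u*(6 + u)/5)
-r(P(v(1, -5)), 84) = -1/(-30 + 84) = -1/54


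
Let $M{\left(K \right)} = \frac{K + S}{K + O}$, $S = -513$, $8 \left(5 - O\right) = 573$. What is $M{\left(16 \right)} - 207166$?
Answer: $- \frac{83898254}{405} \approx -2.0716 \cdot 10^{5}$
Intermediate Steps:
$O = - \frac{533}{8}$ ($O = 5 - \frac{573}{8} = - \frac{533}{8} \approx -66.625$)
$M{\left(K \right)} = \frac{-513 + K}{- \frac{533}{8} + K}$ ($M{\left(K \right)} = \frac{K - 513}{K - \frac{533}{8}} = \frac{-513 + K}{- \frac{533}{8} + K}$)
$M{\left(16 \right)} - 207166 = \frac{8 \left(-513 + 16\right)}{-533 + 8 \cdot 16} - 207166 = 8 \frac{1}{-533 + 128} \left(-497\right) - 207166 = 8 \frac{1}{-405} \left(-497\right) - 207166 = 8 \left(- \frac{1}{405}\right) \left(-497\right) - 207166 = \frac{3976}{405} - 207166 = - \frac{83898254}{405}$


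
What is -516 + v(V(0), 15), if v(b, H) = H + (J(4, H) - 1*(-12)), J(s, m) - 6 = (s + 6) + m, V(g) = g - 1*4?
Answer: -458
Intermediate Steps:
V(g) = -4 + g (V(g) = g - 4 = -4 + g)
J(s, m) = 12 + m + s (J(s, m) = 6 + ((s + 6) + m) = 6 + ((6 + s) + m) = 6 + (6 + m + s) = 12 + m + s)
v(b, H) = 28 + 2*H (v(b, H) = H + ((12 + H + 4) - 1*(-12)) = H + ((16 + H) + 12) = H + (28 + H) = 28 + 2*H)
-516 + v(V(0), 15) = -516 + (28 + 2*15) = -516 + (28 + 30) = -516 + 58 = -458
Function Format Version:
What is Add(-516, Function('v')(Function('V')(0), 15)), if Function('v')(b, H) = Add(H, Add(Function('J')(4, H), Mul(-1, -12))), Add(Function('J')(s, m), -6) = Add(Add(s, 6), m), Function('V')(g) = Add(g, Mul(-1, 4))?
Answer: -458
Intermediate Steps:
Function('V')(g) = Add(-4, g) (Function('V')(g) = Add(g, -4) = Add(-4, g))
Function('J')(s, m) = Add(12, m, s) (Function('J')(s, m) = Add(6, Add(Add(s, 6), m)) = Add(6, Add(Add(6, s), m)) = Add(6, Add(6, m, s)) = Add(12, m, s))
Function('v')(b, H) = Add(28, Mul(2, H)) (Function('v')(b, H) = Add(H, Add(Add(12, H, 4), Mul(-1, -12))) = Add(H, Add(Add(16, H), 12)) = Add(H, Add(28, H)) = Add(28, Mul(2, H)))
Add(-516, Function('v')(Function('V')(0), 15)) = Add(-516, Add(28, Mul(2, 15))) = Add(-516, Add(28, 30)) = Add(-516, 58) = -458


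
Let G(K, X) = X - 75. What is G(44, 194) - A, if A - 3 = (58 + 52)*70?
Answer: -7584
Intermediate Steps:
G(K, X) = -75 + X
A = 7703 (A = 3 + (58 + 52)*70 = 3 + 110*70 = 3 + 7700 = 7703)
G(44, 194) - A = (-75 + 194) - 1*7703 = 119 - 7703 = -7584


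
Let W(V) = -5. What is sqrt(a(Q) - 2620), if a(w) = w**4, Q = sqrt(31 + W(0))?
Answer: 18*I*sqrt(6) ≈ 44.091*I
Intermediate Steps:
Q = sqrt(26) (Q = sqrt(31 - 5) = sqrt(26) ≈ 5.0990)
sqrt(a(Q) - 2620) = sqrt((sqrt(26))**4 - 2620) = sqrt(676 - 2620) = sqrt(-1944) = 18*I*sqrt(6)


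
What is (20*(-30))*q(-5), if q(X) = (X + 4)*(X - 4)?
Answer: -5400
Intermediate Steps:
q(X) = (-4 + X)*(4 + X) (q(X) = (4 + X)*(-4 + X) = (-4 + X)*(4 + X))
(20*(-30))*q(-5) = (20*(-30))*(-16 + (-5)**2) = -600*(-16 + 25) = -600*9 = -5400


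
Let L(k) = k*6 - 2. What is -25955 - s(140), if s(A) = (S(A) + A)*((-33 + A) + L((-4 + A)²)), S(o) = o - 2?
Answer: -30906473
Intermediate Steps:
L(k) = -2 + 6*k (L(k) = 6*k - 2 = -2 + 6*k)
S(o) = -2 + o
s(A) = (-2 + 2*A)*(-35 + A + 6*(-4 + A)²) (s(A) = ((-2 + A) + A)*((-33 + A) + (-2 + 6*(-4 + A)²)) = (-2 + 2*A)*(-35 + A + 6*(-4 + A)²))
-25955 - s(140) = -25955 - (-122 - 106*140² + 12*140³ + 216*140) = -25955 - (-122 - 106*19600 + 12*2744000 + 30240) = -25955 - (-122 - 2077600 + 32928000 + 30240) = -25955 - 1*30880518 = -25955 - 30880518 = -30906473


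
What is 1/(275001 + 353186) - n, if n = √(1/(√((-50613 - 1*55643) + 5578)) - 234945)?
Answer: 1/628187 - √(-2381416542457380 - 100678*I*√100678)/100678 ≈ -1.6591e-6 + 484.71*I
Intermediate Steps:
n = √(-234945 - I*√100678/100678) (n = √(1/(√((-50613 - 55643) + 5578)) - 234945) = √(1/(√(-106256 + 5578)) - 234945) = √(1/(√(-100678)) - 234945) = √(1/(I*√100678) - 234945) = √(-I*√100678/100678 - 234945) = √(-234945 - I*√100678/100678) ≈ 0.e-6 - 484.71*I)
1/(275001 + 353186) - n = 1/(275001 + 353186) - √(-2381416542457380 - 100678*I*√100678)/100678 = 1/628187 - √(-2381416542457380 - 100678*I*√100678)/100678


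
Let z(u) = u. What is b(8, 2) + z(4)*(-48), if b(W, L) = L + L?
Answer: -188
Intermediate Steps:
b(W, L) = 2*L
b(8, 2) + z(4)*(-48) = 2*2 + 4*(-48) = 4 - 192 = -188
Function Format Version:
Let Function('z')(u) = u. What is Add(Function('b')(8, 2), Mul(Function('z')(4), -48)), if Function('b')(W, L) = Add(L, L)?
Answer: -188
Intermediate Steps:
Function('b')(W, L) = Mul(2, L)
Add(Function('b')(8, 2), Mul(Function('z')(4), -48)) = Add(Mul(2, 2), Mul(4, -48)) = Add(4, -192) = -188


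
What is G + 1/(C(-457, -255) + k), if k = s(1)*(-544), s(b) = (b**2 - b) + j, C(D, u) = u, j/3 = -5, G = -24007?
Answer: -189775334/7905 ≈ -24007.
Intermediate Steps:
j = -15 (j = 3*(-5) = -15)
s(b) = -15 + b**2 - b (s(b) = (b**2 - b) - 15 = -15 + b**2 - b)
k = 8160 (k = (-15 + 1**2 - 1*1)*(-544) = (-15 + 1 - 1)*(-544) = -15*(-544) = 8160)
G + 1/(C(-457, -255) + k) = -24007 + 1/(-255 + 8160) = -24007 + 1/7905 = -189775334/7905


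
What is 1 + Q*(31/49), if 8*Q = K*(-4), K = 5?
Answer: -57/98 ≈ -0.58163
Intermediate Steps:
Q = -5/2 (Q = (5*(-4))/8 = (⅛)*(-20) = -5/2 ≈ -2.5000)
1 + Q*(31/49) = 1 - 155/(2*49) = 1 - 5/2*31/49 = 1 - 155/98 = -57/98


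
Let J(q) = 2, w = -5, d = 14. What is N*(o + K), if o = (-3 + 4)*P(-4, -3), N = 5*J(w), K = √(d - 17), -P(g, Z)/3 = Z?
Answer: 90 + 10*I*√3 ≈ 90.0 + 17.32*I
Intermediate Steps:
P(g, Z) = -3*Z
K = I*√3 (K = √(14 - 17) = √(-3) = I*√3 ≈ 1.732*I)
N = 10 (N = 5*2 = 10)
o = 9 (o = (-3 + 4)*(-3*(-3)) = 1*9 = 9)
N*(o + K) = 10*(9 + I*√3) = 90 + 10*I*√3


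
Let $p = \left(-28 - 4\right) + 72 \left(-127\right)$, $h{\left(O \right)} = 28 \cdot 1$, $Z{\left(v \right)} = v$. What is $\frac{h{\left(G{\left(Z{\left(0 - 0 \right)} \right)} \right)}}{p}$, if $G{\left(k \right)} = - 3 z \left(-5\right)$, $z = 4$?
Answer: $- \frac{7}{2294} \approx -0.0030514$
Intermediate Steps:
$G{\left(k \right)} = 60$ ($G{\left(k \right)} = \left(-3\right) 4 \left(-5\right) = \left(-12\right) \left(-5\right) = 60$)
$h{\left(O \right)} = 28$
$p = -9176$ ($p = -32 - 9144 = -9176$)
$\frac{h{\left(G{\left(Z{\left(0 - 0 \right)} \right)} \right)}}{p} = \frac{28}{-9176} = 28 \left(- \frac{1}{9176}\right) = - \frac{7}{2294}$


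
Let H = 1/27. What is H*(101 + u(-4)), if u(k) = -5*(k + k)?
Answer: 47/9 ≈ 5.2222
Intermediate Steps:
u(k) = -10*k
H = 1/27 (H = 1*(1/27) = 1/27 ≈ 0.037037)
H*(101 + u(-4)) = (101 - 10*(-4))/27 = (101 + 40)/27 = (1/27)*141 = 47/9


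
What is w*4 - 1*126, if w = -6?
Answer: -150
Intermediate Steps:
w*4 - 1*126 = -6*4 - 1*126 = -24 - 126 = -150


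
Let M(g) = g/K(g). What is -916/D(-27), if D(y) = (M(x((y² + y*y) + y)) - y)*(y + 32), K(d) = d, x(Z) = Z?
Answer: -229/35 ≈ -6.5429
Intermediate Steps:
M(g) = 1 (M(g) = g/g = 1)
D(y) = (1 - y)*(32 + y) (D(y) = (1 - y)*(y + 32) = (1 - y)*(32 + y))
-916/D(-27) = -916/(32 - 1*(-27)² - 31*(-27)) = -916/(32 - 1*729 + 837) = -916/(32 - 729 + 837) = -916/140 = -916*1/140 = -229/35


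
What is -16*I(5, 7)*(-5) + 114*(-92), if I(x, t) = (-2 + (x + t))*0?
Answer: -10488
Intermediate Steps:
I(x, t) = 0 (I(x, t) = (-2 + (t + x))*0 = (-2 + t + x)*0 = 0)
-16*I(5, 7)*(-5) + 114*(-92) = -16*0*(-5) + 114*(-92) = 0*(-5) - 10488 = 0 - 10488 = -10488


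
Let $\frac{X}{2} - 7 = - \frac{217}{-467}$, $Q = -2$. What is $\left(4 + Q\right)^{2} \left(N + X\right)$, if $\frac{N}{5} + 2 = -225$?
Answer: $- \frac{2092292}{467} \approx -4480.3$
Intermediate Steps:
$X = \frac{6972}{467}$ ($X = 14 + 2 \left(- \frac{217}{-467}\right) = 14 + 2 \left(\left(-217\right) \left(- \frac{1}{467}\right)\right) = 14 + 2 \cdot \frac{217}{467} = 14 + \frac{434}{467} = \frac{6972}{467} \approx 14.929$)
$N = -1135$ ($N = -10 + 5 \left(-225\right) = -10 - 1125 = -1135$)
$\left(4 + Q\right)^{2} \left(N + X\right) = \left(4 - 2\right)^{2} \left(-1135 + \frac{6972}{467}\right) = 2^{2} \left(- \frac{523073}{467}\right) = 4 \left(- \frac{523073}{467}\right) = - \frac{2092292}{467}$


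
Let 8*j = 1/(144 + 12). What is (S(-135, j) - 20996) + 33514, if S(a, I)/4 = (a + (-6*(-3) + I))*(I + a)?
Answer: 29474669953/389376 ≈ 75697.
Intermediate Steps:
j = 1/1248 (j = 1/(8*(144 + 12)) = (1/8)/156 = (1/8)*(1/156) = 1/1248 ≈ 0.00080128)
S(a, I) = 4*(I + a)*(18 + I + a) (S(a, I) = 4*((a + (-6*(-3) + I))*(I + a)) = 4*((a + (18 + I))*(I + a)) = 4*((18 + I + a)*(I + a)) = 4*((I + a)*(18 + I + a)) = 4*(I + a)*(18 + I + a))
(S(-135, j) - 20996) + 33514 = ((4*(1/1248)**2 + 4*(-135)**2 + 72*(1/1248) + 72*(-135) + 8*(1/1248)*(-135)) - 20996) + 33514 = ((4*(1/1557504) + 4*18225 + 3/52 - 9720 - 45/52) - 20996) + 33514 = ((1/389376 + 72900 + 3/52 - 9720 - 45/52) - 20996) + 33514 = (24600461185/389376 - 20996) + 33514 = 16425122689/389376 + 33514 = 29474669953/389376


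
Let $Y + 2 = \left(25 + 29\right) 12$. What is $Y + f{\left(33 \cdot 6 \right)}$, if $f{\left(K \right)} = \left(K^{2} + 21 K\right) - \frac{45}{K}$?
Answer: $\frac{968171}{22} \approx 44008.0$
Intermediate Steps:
$Y = 646$ ($Y = -2 + \left(25 + 29\right) 12 = -2 + 54 \cdot 12 = -2 + 648 = 646$)
$f{\left(K \right)} = K^{2} - \frac{45}{K} + 21 K$
$Y + f{\left(33 \cdot 6 \right)} = 646 + \frac{-45 + \left(33 \cdot 6\right)^{2} \left(21 + 33 \cdot 6\right)}{33 \cdot 6} = 646 + \frac{-45 + 198^{2} \left(21 + 198\right)}{198} = 646 + \frac{-45 + 39204 \cdot 219}{198} = 646 + \frac{-45 + 8585676}{198} = 646 + \frac{1}{198} \cdot 8585631 = 646 + \frac{953959}{22} = \frac{968171}{22}$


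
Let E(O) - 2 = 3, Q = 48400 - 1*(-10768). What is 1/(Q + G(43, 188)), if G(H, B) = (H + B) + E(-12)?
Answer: 1/59404 ≈ 1.6834e-5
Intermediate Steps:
Q = 59168 (Q = 48400 + 10768 = 59168)
E(O) = 5 (E(O) = 2 + 3 = 5)
G(H, B) = 5 + B + H (G(H, B) = (H + B) + 5 = (B + H) + 5 = 5 + B + H)
1/(Q + G(43, 188)) = 1/(59168 + (5 + 188 + 43)) = 1/(59168 + 236) = 1/59404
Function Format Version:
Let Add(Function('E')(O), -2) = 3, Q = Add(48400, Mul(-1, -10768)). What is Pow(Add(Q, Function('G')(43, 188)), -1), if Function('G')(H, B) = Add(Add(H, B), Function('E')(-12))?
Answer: Rational(1, 59404) ≈ 1.6834e-5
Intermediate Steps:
Q = 59168 (Q = Add(48400, 10768) = 59168)
Function('E')(O) = 5 (Function('E')(O) = Add(2, 3) = 5)
Function('G')(H, B) = Add(5, B, H) (Function('G')(H, B) = Add(Add(H, B), 5) = Add(Add(B, H), 5) = Add(5, B, H))
Pow(Add(Q, Function('G')(43, 188)), -1) = Pow(Add(59168, Add(5, 188, 43)), -1) = Pow(Add(59168, 236), -1) = Pow(59404, -1) = Rational(1, 59404)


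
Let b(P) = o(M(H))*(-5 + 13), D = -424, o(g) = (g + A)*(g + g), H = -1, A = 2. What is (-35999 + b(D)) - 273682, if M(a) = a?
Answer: -309697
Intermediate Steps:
o(g) = 2*g*(2 + g) (o(g) = (g + 2)*(g + g) = (2 + g)*(2*g) = 2*g*(2 + g))
b(P) = -16 (b(P) = (2*(-1)*(2 - 1))*(-5 + 13) = (2*(-1)*1)*8 = -2*8 = -16)
(-35999 + b(D)) - 273682 = (-35999 - 16) - 273682 = -36015 - 273682 = -309697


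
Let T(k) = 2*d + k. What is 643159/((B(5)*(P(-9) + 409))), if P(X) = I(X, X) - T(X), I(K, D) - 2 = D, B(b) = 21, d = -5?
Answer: 643159/8841 ≈ 72.747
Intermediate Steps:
I(K, D) = 2 + D
T(k) = -10 + k (T(k) = 2*(-5) + k = -10 + k)
P(X) = 12 (P(X) = (2 + X) - (-10 + X) = (2 + X) + (10 - X) = 12)
643159/((B(5)*(P(-9) + 409))) = 643159/((21*(12 + 409))) = 643159/((21*421)) = 643159/8841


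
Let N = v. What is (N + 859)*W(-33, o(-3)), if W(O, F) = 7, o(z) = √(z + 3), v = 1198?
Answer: 14399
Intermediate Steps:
o(z) = √(3 + z)
N = 1198
(N + 859)*W(-33, o(-3)) = (1198 + 859)*7 = 2057*7 = 14399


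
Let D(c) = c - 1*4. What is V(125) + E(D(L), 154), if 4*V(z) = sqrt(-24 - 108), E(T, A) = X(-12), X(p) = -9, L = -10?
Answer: -9 + I*sqrt(33)/2 ≈ -9.0 + 2.8723*I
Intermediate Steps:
D(c) = -4 + c (D(c) = c - 4 = -4 + c)
E(T, A) = -9
V(z) = I*sqrt(33)/2 (V(z) = sqrt(-24 - 108)/4 = sqrt(-132)/4 = (2*I*sqrt(33))/4 = I*sqrt(33)/2)
V(125) + E(D(L), 154) = I*sqrt(33)/2 - 9 = -9 + I*sqrt(33)/2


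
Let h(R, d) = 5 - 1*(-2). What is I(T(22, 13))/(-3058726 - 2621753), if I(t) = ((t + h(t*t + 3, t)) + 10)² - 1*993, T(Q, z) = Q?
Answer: -176/1893493 ≈ -9.2950e-5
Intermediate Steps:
h(R, d) = 7 (h(R, d) = 5 + 2 = 7)
I(t) = -993 + (17 + t)² (I(t) = ((t + 7) + 10)² - 1*993 = ((7 + t) + 10)² - 993 = (17 + t)² - 993 = -993 + (17 + t)²)
I(T(22, 13))/(-3058726 - 2621753) = (-993 + (17 + 22)²)/(-3058726 - 2621753) = (-993 + 39²)/(-5680479) = (-993 + 1521)*(-1/5680479) = 528*(-1/5680479) = -176/1893493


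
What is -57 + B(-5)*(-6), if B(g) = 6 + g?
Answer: -63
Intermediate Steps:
-57 + B(-5)*(-6) = -57 + (6 - 5)*(-6) = -57 + 1*(-6) = -57 - 6 = -63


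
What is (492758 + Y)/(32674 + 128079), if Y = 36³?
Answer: 539414/160753 ≈ 3.3555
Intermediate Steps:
Y = 46656
(492758 + Y)/(32674 + 128079) = (492758 + 46656)/(32674 + 128079) = 539414/160753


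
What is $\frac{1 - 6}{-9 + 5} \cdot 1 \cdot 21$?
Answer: $\frac{105}{4} \approx 26.25$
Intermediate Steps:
$\frac{1 - 6}{-9 + 5} \cdot 1 \cdot 21 = - \frac{5}{-4} \cdot 1 \cdot 21 = \left(-5\right) \left(- \frac{1}{4}\right) 1 \cdot 21 = \frac{5}{4} \cdot 1 \cdot 21 = \frac{5}{4} \cdot 21 = \frac{105}{4}$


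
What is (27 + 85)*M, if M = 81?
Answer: 9072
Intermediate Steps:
(27 + 85)*M = (27 + 85)*81 = 112*81 = 9072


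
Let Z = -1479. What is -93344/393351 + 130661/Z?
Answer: -5725965643/64640681 ≈ -88.581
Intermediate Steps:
-93344/393351 + 130661/Z = -93344/393351 + 130661/(-1479) = -93344*1/393351 + 130661*(-1/1479) = -93344/393351 - 130661/1479 = -5725965643/64640681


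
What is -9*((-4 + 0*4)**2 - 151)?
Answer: 1215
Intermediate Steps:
-9*((-4 + 0*4)**2 - 151) = -9*((-4 + 0)**2 - 151) = -9*((-4)**2 - 151) = -9*(16 - 151) = -9*(-135) = 1215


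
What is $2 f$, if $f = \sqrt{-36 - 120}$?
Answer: $4 i \sqrt{39} \approx 24.98 i$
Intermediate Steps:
$f = 2 i \sqrt{39}$ ($f = \sqrt{-156} = 2 i \sqrt{39} \approx 12.49 i$)
$2 f = 2 \cdot 2 i \sqrt{39} = 4 i \sqrt{39}$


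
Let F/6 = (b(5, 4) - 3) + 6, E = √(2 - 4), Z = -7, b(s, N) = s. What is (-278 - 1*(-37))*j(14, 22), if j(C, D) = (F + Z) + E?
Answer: -9881 - 241*I*√2 ≈ -9881.0 - 340.83*I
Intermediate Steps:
E = I*√2 (E = √(-2) = I*√2 ≈ 1.4142*I)
F = 48 (F = 6*((5 - 3) + 6) = 6*(2 + 6) = 6*8 = 48)
j(C, D) = 41 + I*√2 (j(C, D) = (48 - 7) + I*√2 = 41 + I*√2)
(-278 - 1*(-37))*j(14, 22) = (-278 - 1*(-37))*(41 + I*√2) = (-278 + 37)*(41 + I*√2) = -241*(41 + I*√2) = -9881 - 241*I*√2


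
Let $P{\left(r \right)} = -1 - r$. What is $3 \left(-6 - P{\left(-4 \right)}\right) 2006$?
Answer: $-54162$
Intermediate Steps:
$3 \left(-6 - P{\left(-4 \right)}\right) 2006 = 3 \left(-6 - \left(-1 - -4\right)\right) 2006 = 3 \left(-6 - \left(-1 + 4\right)\right) 2006 = 3 \left(-6 - 3\right) 2006 = 3 \left(\left(-9\right) 2006\right) = 3 \left(-18054\right) = -54162$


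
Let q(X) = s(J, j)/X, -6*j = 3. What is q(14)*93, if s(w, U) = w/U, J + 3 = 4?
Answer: -93/7 ≈ -13.286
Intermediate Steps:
J = 1 (J = -3 + 4 = 1)
j = -½ (j = -⅙*3 = -½ ≈ -0.50000)
q(X) = -2/X (q(X) = (1/(-½))/X = (1*(-2))/X = -2/X)
q(14)*93 = -2/14*93 = -2*1/14*93 = -⅐*93 = -93/7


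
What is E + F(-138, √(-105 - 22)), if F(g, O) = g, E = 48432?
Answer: 48294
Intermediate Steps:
E + F(-138, √(-105 - 22)) = 48432 - 138 = 48294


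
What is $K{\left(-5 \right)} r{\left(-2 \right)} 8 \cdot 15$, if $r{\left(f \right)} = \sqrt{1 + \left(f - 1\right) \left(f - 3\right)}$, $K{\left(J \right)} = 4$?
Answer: $1920$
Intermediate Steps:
$r{\left(f \right)} = \sqrt{1 + \left(-1 + f\right) \left(-3 + f\right)}$
$K{\left(-5 \right)} r{\left(-2 \right)} 8 \cdot 15 = 4 \sqrt{4 + \left(-2\right)^{2} - -8} \cdot 8 \cdot 15 = 4 \sqrt{4 + 4 + 8} \cdot 8 \cdot 15 = 4 \sqrt{16} \cdot 8 \cdot 15 = 4 \cdot 4 \cdot 8 \cdot 15 = 16 \cdot 8 \cdot 15 = 128 \cdot 15 = 1920$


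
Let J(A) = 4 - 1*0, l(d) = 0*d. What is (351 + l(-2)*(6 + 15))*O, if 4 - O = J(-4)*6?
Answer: -7020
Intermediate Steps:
l(d) = 0
J(A) = 4 (J(A) = 4 + 0 = 4)
O = -20 (O = 4 - 4*6 = 4 - 1*24 = 4 - 24 = -20)
(351 + l(-2)*(6 + 15))*O = (351 + 0*(6 + 15))*(-20) = (351 + 0*21)*(-20) = (351 + 0)*(-20) = 351*(-20) = -7020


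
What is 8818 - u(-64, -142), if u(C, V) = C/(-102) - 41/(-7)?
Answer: 3145711/357 ≈ 8811.5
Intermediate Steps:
u(C, V) = 41/7 - C/102 (u(C, V) = C*(-1/102) - 41*(-⅐) = -C/102 + 41/7 = 41/7 - C/102)
8818 - u(-64, -142) = 8818 - (41/7 - 1/102*(-64)) = 8818 - (41/7 + 32/51) = 8818 - 1*2315/357 = 8818 - 2315/357 = 3145711/357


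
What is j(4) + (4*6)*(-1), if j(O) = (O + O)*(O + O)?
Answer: 40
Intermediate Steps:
j(O) = 4*O**2 (j(O) = (2*O)*(2*O) = 4*O**2)
j(4) + (4*6)*(-1) = 4*4**2 + (4*6)*(-1) = 4*16 + 24*(-1) = 64 - 24 = 40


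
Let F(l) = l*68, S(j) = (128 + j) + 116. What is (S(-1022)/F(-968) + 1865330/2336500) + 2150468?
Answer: 8268433009011173/3844944400 ≈ 2.1505e+6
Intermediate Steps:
S(j) = 244 + j
F(l) = 68*l
(S(-1022)/F(-968) + 1865330/2336500) + 2150468 = ((244 - 1022)/((68*(-968))) + 1865330/2336500) + 2150468 = (-778/(-65824) + 1865330*(1/2336500)) + 2150468 = (-778*(-1/65824) + 186533/233650) + 2150468 = (389/32912 + 186533/233650) + 2150468 = 3115031973/3844944400 + 2150468 = 8268433009011173/3844944400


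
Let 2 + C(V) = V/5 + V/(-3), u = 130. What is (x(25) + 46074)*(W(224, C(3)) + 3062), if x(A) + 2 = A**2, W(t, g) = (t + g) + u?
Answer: 797024396/5 ≈ 1.5940e+8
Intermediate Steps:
C(V) = -2 - 2*V/15 (C(V) = -2 + (V/5 + V/(-3)) = -2 + (V*(1/5) + V*(-1/3)) = -2 + (V/5 - V/3) = -2 - 2*V/15)
W(t, g) = 130 + g + t (W(t, g) = (t + g) + 130 = (g + t) + 130 = 130 + g + t)
x(A) = -2 + A**2
(x(25) + 46074)*(W(224, C(3)) + 3062) = ((-2 + 25**2) + 46074)*((130 + (-2 - 2/15*3) + 224) + 3062) = ((-2 + 625) + 46074)*((130 + (-2 - 2/5) + 224) + 3062) = (623 + 46074)*((130 - 12/5 + 224) + 3062) = 46697*(1758/5 + 3062) = 46697*(17068/5) = 797024396/5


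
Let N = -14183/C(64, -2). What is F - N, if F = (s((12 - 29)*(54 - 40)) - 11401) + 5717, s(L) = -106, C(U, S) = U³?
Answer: -1517799577/262144 ≈ -5789.9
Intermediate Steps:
N = -14183/262144 (N = -14183/(64³) = -14183/262144 ≈ -0.054104)
F = -5790 (F = (-106 - 11401) + 5717 = -11507 + 5717 = -5790)
F - N = -5790 - 1*(-14183/262144) = -5790 + 14183/262144 = -1517799577/262144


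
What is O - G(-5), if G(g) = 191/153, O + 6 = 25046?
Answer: 3830929/153 ≈ 25039.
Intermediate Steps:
O = 25040 (O = -6 + 25046 = 25040)
G(g) = 191/153 (G(g) = 191*(1/153) = 191/153)
O - G(-5) = 25040 - 1*191/153 = 25040 - 191/153 = 3830929/153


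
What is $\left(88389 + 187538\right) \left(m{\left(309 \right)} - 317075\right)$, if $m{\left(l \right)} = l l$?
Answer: $-61143767638$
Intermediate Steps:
$m{\left(l \right)} = l^{2}$
$\left(88389 + 187538\right) \left(m{\left(309 \right)} - 317075\right) = \left(88389 + 187538\right) \left(309^{2} - 317075\right) = 275927 \left(95481 - 317075\right) = 275927 \left(-221594\right) = -61143767638$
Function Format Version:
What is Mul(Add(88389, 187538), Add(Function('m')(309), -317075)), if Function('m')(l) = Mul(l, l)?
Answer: -61143767638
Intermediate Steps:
Function('m')(l) = Pow(l, 2)
Mul(Add(88389, 187538), Add(Function('m')(309), -317075)) = Mul(Add(88389, 187538), Add(Pow(309, 2), -317075)) = Mul(275927, Add(95481, -317075)) = Mul(275927, -221594) = -61143767638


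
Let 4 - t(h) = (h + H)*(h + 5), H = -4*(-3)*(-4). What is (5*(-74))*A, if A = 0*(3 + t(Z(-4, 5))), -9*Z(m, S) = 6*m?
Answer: 0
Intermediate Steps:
Z(m, S) = -2*m/3
H = -48 (H = 12*(-4) = -48)
t(h) = 4 - (-48 + h)*(5 + h) (t(h) = 4 - (h - 48)*(h + 5) = 4 - (-48 + h)*(5 + h))
A = 0 (A = 0*(3 + (244 - (-⅔*(-4))² + 43*(-⅔*(-4)))) = 0*(3 + (244 - (8/3)² + 43*(8/3))) = 0*(3 + (244 - 1*64/9 + 344/3)) = 0*(3 + (244 - 64/9 + 344/3)) = 0*(3 + 3164/9) = 0*(3191/9) = 0)
(5*(-74))*A = (5*(-74))*0 = -370*0 = 0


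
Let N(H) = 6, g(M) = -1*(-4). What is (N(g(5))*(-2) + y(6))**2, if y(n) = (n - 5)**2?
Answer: 121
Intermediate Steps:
g(M) = 4
y(n) = (-5 + n)**2
(N(g(5))*(-2) + y(6))**2 = (6*(-2) + (-5 + 6)**2)**2 = (-12 + 1**2)**2 = (-12 + 1)**2 = (-11)**2 = 121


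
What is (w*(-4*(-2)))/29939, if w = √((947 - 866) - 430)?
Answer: 8*I*√349/29939 ≈ 0.0049919*I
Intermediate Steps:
w = I*√349 (w = √(81 - 430) = √(-349) = I*√349 ≈ 18.682*I)
(w*(-4*(-2)))/29939 = ((I*√349)*(-4*(-2)))/29939 = ((I*√349)*8)*(1/29939) = (8*I*√349)*(1/29939) = 8*I*√349/29939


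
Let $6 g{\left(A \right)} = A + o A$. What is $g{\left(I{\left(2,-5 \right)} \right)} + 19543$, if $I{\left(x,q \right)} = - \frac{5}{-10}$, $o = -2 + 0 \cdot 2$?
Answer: $\frac{234515}{12} \approx 19543.0$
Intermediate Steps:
$o = -2$ ($o = -2 + 0 = -2$)
$I{\left(x,q \right)} = \frac{1}{2}$ ($I{\left(x,q \right)} = \left(-5\right) \left(- \frac{1}{10}\right) = \frac{1}{2}$)
$g{\left(A \right)} = - \frac{A}{6}$ ($g{\left(A \right)} = \frac{A - 2 A}{6} = \frac{\left(-1\right) A}{6} = - \frac{A}{6}$)
$g{\left(I{\left(2,-5 \right)} \right)} + 19543 = \left(- \frac{1}{6}\right) \frac{1}{2} + 19543 = - \frac{1}{12} + 19543 = \frac{234515}{12}$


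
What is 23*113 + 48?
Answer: 2647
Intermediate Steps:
23*113 + 48 = 2599 + 48 = 2647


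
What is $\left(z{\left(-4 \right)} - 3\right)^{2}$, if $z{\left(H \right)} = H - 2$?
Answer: $81$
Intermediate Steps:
$z{\left(H \right)} = -2 + H$ ($z{\left(H \right)} = H - 2 = -2 + H$)
$\left(z{\left(-4 \right)} - 3\right)^{2} = \left(\left(-2 - 4\right) - 3\right)^{2} = \left(-6 - 3\right)^{2} = \left(-9\right)^{2} = 81$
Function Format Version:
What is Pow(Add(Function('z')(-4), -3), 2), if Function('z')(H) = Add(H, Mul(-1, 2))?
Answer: 81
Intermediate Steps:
Function('z')(H) = Add(-2, H) (Function('z')(H) = Add(H, -2) = Add(-2, H))
Pow(Add(Function('z')(-4), -3), 2) = Pow(Add(Add(-2, -4), -3), 2) = Pow(Add(-6, -3), 2) = Pow(-9, 2) = 81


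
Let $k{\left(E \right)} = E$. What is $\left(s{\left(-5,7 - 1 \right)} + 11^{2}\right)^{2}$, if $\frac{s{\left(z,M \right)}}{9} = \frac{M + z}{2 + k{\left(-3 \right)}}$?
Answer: $12544$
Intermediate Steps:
$s{\left(z,M \right)} = - 9 M - 9 z$ ($s{\left(z,M \right)} = 9 \frac{M + z}{2 - 3} = 9 \frac{M + z}{-1} = 9 \left(M + z\right) \left(-1\right) = 9 \left(- M - z\right) = - 9 M - 9 z$)
$\left(s{\left(-5,7 - 1 \right)} + 11^{2}\right)^{2} = \left(\left(- 9 \left(7 - 1\right) - -45\right) + 11^{2}\right)^{2} = \left(\left(- 9 \left(7 - 1\right) + 45\right) + 121\right)^{2} = \left(\left(\left(-9\right) 6 + 45\right) + 121\right)^{2} = \left(\left(-54 + 45\right) + 121\right)^{2} = \left(-9 + 121\right)^{2} = 112^{2} = 12544$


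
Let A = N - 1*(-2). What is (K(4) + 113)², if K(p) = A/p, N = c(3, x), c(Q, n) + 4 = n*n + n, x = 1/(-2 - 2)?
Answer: 51796809/4096 ≈ 12646.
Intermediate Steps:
x = -¼ (x = 1/(-4) = -¼ ≈ -0.25000)
c(Q, n) = -4 + n + n² (c(Q, n) = -4 + (n*n + n) = -4 + (n² + n) = -4 + (n + n²) = -4 + n + n²)
N = -67/16 (N = -4 - ¼ + (-¼)² = -4 - ¼ + 1/16 = -67/16 ≈ -4.1875)
A = -35/16 (A = -67/16 - 1*(-2) = -67/16 + 2 = -35/16 ≈ -2.1875)
K(p) = -35/(16*p)
(K(4) + 113)² = (-35/16/4 + 113)² = (-35/16*¼ + 113)² = (-35/64 + 113)² = (7197/64)² = 51796809/4096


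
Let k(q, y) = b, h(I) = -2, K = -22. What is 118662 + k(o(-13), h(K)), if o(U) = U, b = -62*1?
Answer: 118600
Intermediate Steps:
b = -62
k(q, y) = -62
118662 + k(o(-13), h(K)) = 118662 - 62 = 118600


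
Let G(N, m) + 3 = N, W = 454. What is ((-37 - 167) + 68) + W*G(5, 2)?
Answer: 772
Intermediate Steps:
G(N, m) = -3 + N
((-37 - 167) + 68) + W*G(5, 2) = ((-37 - 167) + 68) + 454*(-3 + 5) = (-204 + 68) + 454*2 = -136 + 908 = 772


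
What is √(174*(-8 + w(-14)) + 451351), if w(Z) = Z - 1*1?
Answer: √447349 ≈ 668.84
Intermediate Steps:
w(Z) = -1 + Z (w(Z) = Z - 1 = -1 + Z)
√(174*(-8 + w(-14)) + 451351) = √(174*(-8 + (-1 - 14)) + 451351) = √(174*(-8 - 15) + 451351) = √(174*(-23) + 451351) = √(-4002 + 451351) = √447349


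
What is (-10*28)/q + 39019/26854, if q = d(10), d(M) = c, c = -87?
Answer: 376337/80562 ≈ 4.6714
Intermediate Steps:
d(M) = -87
q = -87
(-10*28)/q + 39019/26854 = -10*28/(-87) + 39019/26854 = -280*(-1/87) + 39019*(1/26854) = 280/87 + 39019/26854 = 376337/80562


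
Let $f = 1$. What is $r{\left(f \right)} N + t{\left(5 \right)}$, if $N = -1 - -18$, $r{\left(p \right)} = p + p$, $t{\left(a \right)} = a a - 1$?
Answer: $58$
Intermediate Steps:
$t{\left(a \right)} = -1 + a^{2}$ ($t{\left(a \right)} = a^{2} - 1 = -1 + a^{2}$)
$r{\left(p \right)} = 2 p$
$N = 17$ ($N = -1 + 18 = 17$)
$r{\left(f \right)} N + t{\left(5 \right)} = 2 \cdot 1 \cdot 17 - \left(1 - 5^{2}\right) = 2 \cdot 17 + \left(-1 + 25\right) = 34 + 24 = 58$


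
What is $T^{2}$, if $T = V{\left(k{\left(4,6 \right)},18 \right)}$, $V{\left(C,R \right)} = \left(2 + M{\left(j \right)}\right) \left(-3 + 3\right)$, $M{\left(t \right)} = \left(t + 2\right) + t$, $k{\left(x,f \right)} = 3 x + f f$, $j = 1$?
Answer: $0$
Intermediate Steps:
$k{\left(x,f \right)} = f^{2} + 3 x$ ($k{\left(x,f \right)} = 3 x + f^{2} = f^{2} + 3 x$)
$M{\left(t \right)} = 2 + 2 t$ ($M{\left(t \right)} = \left(2 + t\right) + t = 2 + 2 t$)
$V{\left(C,R \right)} = 0$ ($V{\left(C,R \right)} = \left(2 + \left(2 + 2 \cdot 1\right)\right) \left(-3 + 3\right) = \left(2 + \left(2 + 2\right)\right) 0 = \left(2 + 4\right) 0 = 6 \cdot 0 = 0$)
$T = 0$
$T^{2} = 0^{2} = 0$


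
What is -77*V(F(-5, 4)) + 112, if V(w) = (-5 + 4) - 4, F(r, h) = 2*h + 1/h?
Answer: 497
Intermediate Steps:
F(r, h) = 1/h + 2*h
V(w) = -5 (V(w) = -1 - 4 = -5)
-77*V(F(-5, 4)) + 112 = -77*(-5) + 112 = 385 + 112 = 497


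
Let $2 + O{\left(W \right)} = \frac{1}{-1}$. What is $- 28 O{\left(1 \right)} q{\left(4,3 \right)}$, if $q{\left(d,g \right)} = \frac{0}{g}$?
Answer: $0$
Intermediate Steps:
$q{\left(d,g \right)} = 0$
$O{\left(W \right)} = -3$ ($O{\left(W \right)} = -2 + \frac{1}{-1} = -2 - 1 = -3$)
$- 28 O{\left(1 \right)} q{\left(4,3 \right)} = \left(-28\right) \left(-3\right) 0 = 84 \cdot 0 = 0$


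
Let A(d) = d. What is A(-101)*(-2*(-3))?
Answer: -606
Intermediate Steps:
A(-101)*(-2*(-3)) = -(-202)*(-3) = -101*6 = -606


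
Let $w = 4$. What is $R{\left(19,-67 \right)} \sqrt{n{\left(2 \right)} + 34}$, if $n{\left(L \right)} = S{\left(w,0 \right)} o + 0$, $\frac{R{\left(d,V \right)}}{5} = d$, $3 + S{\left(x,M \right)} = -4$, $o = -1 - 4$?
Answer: $95 \sqrt{69} \approx 789.13$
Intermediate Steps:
$o = -5$ ($o = -1 - 4 = -5$)
$S{\left(x,M \right)} = -7$ ($S{\left(x,M \right)} = -3 - 4 = -7$)
$R{\left(d,V \right)} = 5 d$
$n{\left(L \right)} = 35$ ($n{\left(L \right)} = \left(-7\right) \left(-5\right) + 0 = 35 + 0 = 35$)
$R{\left(19,-67 \right)} \sqrt{n{\left(2 \right)} + 34} = 5 \cdot 19 \sqrt{35 + 34} = 95 \sqrt{69}$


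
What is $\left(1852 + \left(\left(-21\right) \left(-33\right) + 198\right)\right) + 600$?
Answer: $3343$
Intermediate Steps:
$\left(1852 + \left(\left(-21\right) \left(-33\right) + 198\right)\right) + 600 = \left(1852 + \left(693 + 198\right)\right) + 600 = \left(1852 + 891\right) + 600 = 2743 + 600 = 3343$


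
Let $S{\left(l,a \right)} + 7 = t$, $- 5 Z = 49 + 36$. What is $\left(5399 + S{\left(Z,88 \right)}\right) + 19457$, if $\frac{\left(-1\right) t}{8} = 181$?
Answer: $23401$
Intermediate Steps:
$Z = -17$ ($Z = - \frac{49 + 36}{5} = \left(- \frac{1}{5}\right) 85 = -17$)
$t = -1448$ ($t = \left(-8\right) 181 = -1448$)
$S{\left(l,a \right)} = -1455$ ($S{\left(l,a \right)} = -7 - 1448 = -1455$)
$\left(5399 + S{\left(Z,88 \right)}\right) + 19457 = \left(5399 - 1455\right) + 19457 = 3944 + 19457 = 23401$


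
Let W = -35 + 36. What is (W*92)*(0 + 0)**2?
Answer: 0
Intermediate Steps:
W = 1
(W*92)*(0 + 0)**2 = (1*92)*(0 + 0)**2 = 92*0**2 = 92*0 = 0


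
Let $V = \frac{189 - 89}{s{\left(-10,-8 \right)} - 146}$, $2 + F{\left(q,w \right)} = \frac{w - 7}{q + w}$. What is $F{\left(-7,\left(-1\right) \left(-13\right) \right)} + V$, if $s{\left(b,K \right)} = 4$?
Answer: $- \frac{121}{71} \approx -1.7042$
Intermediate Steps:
$F{\left(q,w \right)} = -2 + \frac{-7 + w}{q + w}$ ($F{\left(q,w \right)} = -2 + \frac{w - 7}{q + w} = -2 + \frac{-7 + w}{q + w}$)
$V = - \frac{50}{71}$ ($V = \frac{189 - 89}{4 - 146} = \frac{100}{-142} = 100 \left(- \frac{1}{142}\right) = - \frac{50}{71} \approx -0.70423$)
$F{\left(-7,\left(-1\right) \left(-13\right) \right)} + V = \frac{-7 - \left(-1\right) \left(-13\right) - -14}{-7 - -13} - \frac{50}{71} = \frac{-7 - 13 + 14}{-7 + 13} - \frac{50}{71} = \frac{-7 - 13 + 14}{6} - \frac{50}{71} = \frac{1}{6} \left(-6\right) - \frac{50}{71} = -1 - \frac{50}{71} = - \frac{121}{71}$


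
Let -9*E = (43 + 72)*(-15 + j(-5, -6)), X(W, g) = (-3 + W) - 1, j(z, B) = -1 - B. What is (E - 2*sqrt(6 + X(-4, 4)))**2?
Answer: 1321852/81 - 4600*I*sqrt(2)/9 ≈ 16319.0 - 722.82*I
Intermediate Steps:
X(W, g) = -4 + W
E = 1150/9 (E = -(43 + 72)*(-15 + (-1 - 1*(-6)))/9 = -115*(-15 + (-1 + 6))/9 = -115*(-15 + 5)/9 = -115*(-10)/9 = -1/9*(-1150) = 1150/9 ≈ 127.78)
(E - 2*sqrt(6 + X(-4, 4)))**2 = (1150/9 - 2*sqrt(6 + (-4 - 4)))**2 = (1150/9 - 2*sqrt(6 - 8))**2 = (1150/9 - 2*I*sqrt(2))**2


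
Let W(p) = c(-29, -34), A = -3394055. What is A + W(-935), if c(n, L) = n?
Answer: -3394084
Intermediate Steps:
W(p) = -29
A + W(-935) = -3394055 - 29 = -3394084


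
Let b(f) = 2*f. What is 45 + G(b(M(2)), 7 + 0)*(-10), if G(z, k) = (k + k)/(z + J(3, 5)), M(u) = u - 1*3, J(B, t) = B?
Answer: -95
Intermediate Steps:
M(u) = -3 + u (M(u) = u - 3 = -3 + u)
G(z, k) = 2*k/(3 + z) (G(z, k) = (k + k)/(z + 3) = (2*k)/(3 + z) = 2*k/(3 + z))
45 + G(b(M(2)), 7 + 0)*(-10) = 45 + (2*(7 + 0)/(3 + 2*(-3 + 2)))*(-10) = 45 + (2*7/(3 + 2*(-1)))*(-10) = 45 + (2*7/(3 - 2))*(-10) = 45 + (2*7/1)*(-10) = 45 + (2*7*1)*(-10) = 45 + 14*(-10) = 45 - 140 = -95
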